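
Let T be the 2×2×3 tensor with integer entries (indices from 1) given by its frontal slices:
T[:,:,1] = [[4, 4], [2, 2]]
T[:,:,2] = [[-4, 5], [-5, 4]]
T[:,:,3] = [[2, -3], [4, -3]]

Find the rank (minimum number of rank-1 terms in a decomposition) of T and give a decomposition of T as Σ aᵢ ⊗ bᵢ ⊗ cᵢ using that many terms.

Lower bound: the mode-3 unfolding of T (rows indexed by k, columns by (i,j) = (1,1), (1,2), (2,1), (2,2)) is [[4, 4, 2, 2], [-4, 5, -5, 4], [2, -3, 4, -3]].
There the 3×3 minor on rows k ∈ {1, 2, 3}, columns (i,j) ∈ {(1,1), (1,2), (2,1)} is det [[4, 4, 2], [-4, 5, -5], [2, -3, 4]] = 48 ≠ 0, so this unfolding has rank ≥ 3; CP rank is at least every unfolding rank, so rank(T) ≥ 3. (Unfolding ranks only ever bound the CP rank from below — rank(T) can be strictly larger than all of them — so the matching upper bound has to come from an explicit 3-term decomposition.)
Upper bound: T is a sum of 3 rank-1 terms, T = [1, 2] ⊗ [2, -1] ⊗ [0, -1, 1] + [2, 1] ⊗ [0, 1] ⊗ [2, 2, -1] + [2, 1] ⊗ [1, 0] ⊗ [2, -1, 0] (written with every a and b primitive with positive leading entry and the scale carried by c; CP decompositions are not unique, and this one is verified by expanding entrywise), so rank(T) ≤ 3.
These bounds meet, so rank(T) = 3.

rank(T) = 3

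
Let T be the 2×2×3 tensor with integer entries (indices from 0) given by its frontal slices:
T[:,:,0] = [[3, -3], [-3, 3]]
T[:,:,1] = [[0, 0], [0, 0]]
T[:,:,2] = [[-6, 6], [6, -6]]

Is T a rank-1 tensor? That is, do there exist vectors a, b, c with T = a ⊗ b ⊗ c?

If T = a ⊗ b ⊗ c then every fibre of T is a multiple of the corresponding factor, so read the factors off the fibres through the nonzero entry T[0,0,0] = 3.
The mode-1 fibre T[:,0,0] = [3, -3] gives a = [1, -1] (primitive direction); the mode-2 fibre T[0,:,0] = [3, -3] gives b = [1, -1]; then c[k] = T[0,0,k] / (a[0]·b[0]) = [3, 0, -6] / 1 = [3, 0, -6].
Expanding [1, -1] ⊗ [1, -1] ⊗ [3, 0, -6] reproduces all 12 entries of T, so T = [1, -1] ⊗ [1, -1] ⊗ [3, 0, -6] and rank(T) ≤ 1.
Equivalently every frontal slice T[:,:,k] is c[k] times the rank-1 matrix [1, -1] ⊗ [1, -1]. So T has rank 1 (it is nonzero).

Yes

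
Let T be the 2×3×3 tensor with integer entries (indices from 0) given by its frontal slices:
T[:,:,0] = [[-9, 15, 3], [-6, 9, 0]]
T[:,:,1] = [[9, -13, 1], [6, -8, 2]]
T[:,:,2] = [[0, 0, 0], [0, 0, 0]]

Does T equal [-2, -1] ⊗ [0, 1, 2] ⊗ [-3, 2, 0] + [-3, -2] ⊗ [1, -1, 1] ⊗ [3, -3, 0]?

Reconstruct entrywise from the claimed factors. For example, T[1,0,1] = 6 and Σₗ aₗ[1]bₗ[0]cₗ[1] = (-1)·(0)·(2) + (-2)·(1)·(-3) = 6; checking all 18 entries, every one matches. The claim holds.

Yes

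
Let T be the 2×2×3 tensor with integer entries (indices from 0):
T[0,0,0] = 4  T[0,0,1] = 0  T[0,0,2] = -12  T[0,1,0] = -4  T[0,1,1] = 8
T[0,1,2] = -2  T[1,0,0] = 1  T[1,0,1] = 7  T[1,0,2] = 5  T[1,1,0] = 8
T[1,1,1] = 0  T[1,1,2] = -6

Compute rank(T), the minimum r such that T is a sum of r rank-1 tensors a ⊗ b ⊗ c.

Lower bound: the mode-3 unfolding of T (rows indexed by k, columns by (i,j) = (0,0), (0,1), (1,0), (1,1)) is [[4, -4, 1, 8], [0, 8, 7, 0], [-12, -2, 5, -6]].
There the 3×3 minor on rows k ∈ {0, 1, 2}, columns (i,j) ∈ {(0,0), (0,1), (1,0)} is det [[4, -4, 1], [0, 8, 7], [-12, -2, 5]] = 648 ≠ 0, so this unfolding has rank ≥ 3; CP rank is at least every unfolding rank, so rank(T) ≥ 3. (This is only a lower bound: in general the CP rank may exceed every unfolding rank, so we still need to exhibit 3 rank-1 terms summing to T.)
Upper bound: T is a sum of 3 rank-1 terms, T = [1, -1] ⊗ [2, -1] ⊗ [2, -2, -4] + [1, 2] ⊗ [1, 1] ⊗ [2, 2, -2] + [2, -1] ⊗ [1, 2] ⊗ [-1, 1, -1] (written with every a and b primitive with positive leading entry and the scale carried by c; CP decompositions are not unique, and this one is verified by expanding entrywise), so rank(T) ≤ 3.
These bounds meet, so rank(T) = 3.
Check entry T[0,0,1] = 0: (1)·(2)·(-2) + (1)·(1)·(2) + (2)·(1)·(1) = 0.

3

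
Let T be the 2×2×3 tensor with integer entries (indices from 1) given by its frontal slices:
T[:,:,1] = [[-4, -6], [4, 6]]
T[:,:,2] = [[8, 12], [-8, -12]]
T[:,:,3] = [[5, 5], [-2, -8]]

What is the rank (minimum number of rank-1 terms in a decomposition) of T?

Lower bound: in the mode-1 unfolding of T (rows indexed by i, columns by (j,k)) the 2×2 minor on rows i ∈ {1, 2}, columns (j,k) ∈ {(1,1), (1,3)} is det [[-4, 5], [4, -2]] = -12 ≠ 0, so that unfolding has rank ≥ 2 and hence rank(T) ≥ 2 (CP rank is at least every unfolding rank, though it can be larger).
Upper bound: with S_k = T[:,:,k], the two rank-1 terms a₁b₁ᵀ, a₂b₂ᵀ are the rank-1 members of the pencil x·S₁ + y·S₃.
det(x·S₁ + y·S₃) is 30·xy − 30·y² = 30·(x − y)(y), vanishing at (x:y) = (1:1) and (1:0).
M₁ = S₁ + S₃ = [[1, -1], [2, -2]] = [1, 2][1, -1]ᵀ and M₂ = S₁ = [[-4, -6], [4, 6]] = (-2)·[1, -1][2, 3]ᵀ, so take a₁ = [1, 2], b₁ = [1, -1], a₂ = [1, -1], b₂ = [2, 3].
Each slice is an integer combination of E₁ = a₁b₁ᵀ and E₂ = a₂b₂ᵀ: S₁ = −2·E₂, S₂ = 4·E₂, S₃ = E₁ + 2·E₂; reading off coefficients, c₁ = [0, 0, 1] and c₂ = [-2, 4, 2].
Hence T = [1, 2] ⊗ [1, -1] ⊗ [0, 0, 1] + [1, -1] ⊗ [2, 3] ⊗ [-2, 4, 2], so rank(T) ≤ 2.
These bounds meet, so rank(T) = 2.

2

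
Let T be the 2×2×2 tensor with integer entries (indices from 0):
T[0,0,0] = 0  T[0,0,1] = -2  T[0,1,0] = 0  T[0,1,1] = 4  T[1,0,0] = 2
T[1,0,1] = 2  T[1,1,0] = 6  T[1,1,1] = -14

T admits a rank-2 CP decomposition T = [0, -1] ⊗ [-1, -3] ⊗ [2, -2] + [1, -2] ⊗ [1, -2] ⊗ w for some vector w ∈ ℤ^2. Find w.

w = [0, -2]

Subtract the known terms from T to get the rank-1 residual R = [1, -2] ⊗ [1, -2] ⊗ w, so R[i,j,k] = a[i]·b[j]·w[k]. Pick indices with nonzero a[0]·b[0] = (1)·(1) = 1. Only the fibre through (0,0,·) is needed: R[0,0,:] = T[0,0,:] − Σₗ aₗ[0]bₗ[0]cₗ = [0, -2] − (0)·(-1)·[2, -2] = [0, -2]. Then w[k] = R[0,0,k] / 1 for each k, giving w = [0, -2] / 1 = [0, -2].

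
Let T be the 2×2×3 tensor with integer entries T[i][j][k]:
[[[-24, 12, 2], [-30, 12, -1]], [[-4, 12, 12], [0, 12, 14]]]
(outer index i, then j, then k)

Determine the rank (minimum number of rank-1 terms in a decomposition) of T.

2

Lower bound: in the mode-1 unfolding of T (rows indexed by i, columns by (j,k)) the 2×2 minor on rows i ∈ {0, 1}, columns (j,k) ∈ {(0,0), (0,1)} is det [[-24, 12], [-4, 12]] = -240 ≠ 0, so that unfolding has rank ≥ 2 and hence rank(T) ≥ 2 (CP rank is at least every unfolding rank, though it can be larger).
Upper bound: with S_k = T[:,:,k], the two rank-1 terms a₁b₁ᵀ, a₂b₂ᵀ are the rank-1 members of the pencil x·S₀ + y·S₁.
det(x·S₀ + y·S₁) is −120·x² + 120·xy = (-120)·(x − y)(x), vanishing at (x:y) = (1:1) and (0:1).
M₁ = S₀ + S₁ = [[-12, -18], [8, 12]] = (-2)·[3, -2][2, 3]ᵀ and M₂ = S₁ = [[12, 12], [12, 12]] = 12·[1, 1][1, 1]ᵀ, so take a₁ = [3, -2], b₁ = [2, 3], a₂ = [1, 1], b₂ = [1, 1].
Each slice is an integer combination of E₁ = a₁b₁ᵀ and E₂ = a₂b₂ᵀ: S₀ = −2·E₁ − 12·E₂, S₁ = 12·E₂, S₂ = −E₁ + 8·E₂; reading off coefficients, c₁ = [-2, 0, -1] and c₂ = [-12, 12, 8].
Hence T = [3, -2] ⊗ [2, 3] ⊗ [-2, 0, -1] + [1, 1] ⊗ [1, 1] ⊗ [-12, 12, 8], so rank(T) ≤ 2.
These bounds meet, so rank(T) = 2.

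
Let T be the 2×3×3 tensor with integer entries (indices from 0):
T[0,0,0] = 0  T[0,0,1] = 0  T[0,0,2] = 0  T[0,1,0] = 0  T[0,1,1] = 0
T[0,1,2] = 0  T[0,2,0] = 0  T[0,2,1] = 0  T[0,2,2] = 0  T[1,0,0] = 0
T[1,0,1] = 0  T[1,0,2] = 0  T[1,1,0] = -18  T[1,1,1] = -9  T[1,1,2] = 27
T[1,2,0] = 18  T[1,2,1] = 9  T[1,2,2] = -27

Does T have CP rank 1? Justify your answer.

Yes

If T = a ⊗ b ⊗ c then every fibre of T is a multiple of the corresponding factor, so read the factors off the fibres through the nonzero entry T[1,1,0] = -18.
The mode-1 fibre T[:,1,0] = [0, -18] gives a = [0, 1] (primitive direction); the mode-2 fibre T[1,:,0] = [0, -18, 18] gives b = [0, 1, -1]; then c[k] = T[1,1,k] / (a[1]·b[1]) = [-18, -9, 27] / 1 = [-18, -9, 27].
Expanding [0, 1] ⊗ [0, 1, -1] ⊗ [-18, -9, 27] reproduces all 18 entries of T, so T = [0, 1] ⊗ [0, 1, -1] ⊗ [-18, -9, 27] and rank(T) ≤ 1.
Equivalently every frontal slice T[:,:,k] is c[k] times the rank-1 matrix [0, 1] ⊗ [0, 1, -1]. So T has rank 1 (it is nonzero).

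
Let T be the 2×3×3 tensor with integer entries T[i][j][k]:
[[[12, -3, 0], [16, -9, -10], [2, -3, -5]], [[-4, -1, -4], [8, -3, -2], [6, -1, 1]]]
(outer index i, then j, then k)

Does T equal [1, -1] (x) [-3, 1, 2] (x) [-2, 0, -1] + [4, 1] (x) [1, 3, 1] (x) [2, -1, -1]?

Reconstruct entry (0,0,0) from the claimed factors: Σₗ aₗ[0]bₗ[0]cₗ[0] = (1)·(-3)·(-2) + (4)·(1)·(2) = 14, but T[0,0,0] = 12. The claim is false.

No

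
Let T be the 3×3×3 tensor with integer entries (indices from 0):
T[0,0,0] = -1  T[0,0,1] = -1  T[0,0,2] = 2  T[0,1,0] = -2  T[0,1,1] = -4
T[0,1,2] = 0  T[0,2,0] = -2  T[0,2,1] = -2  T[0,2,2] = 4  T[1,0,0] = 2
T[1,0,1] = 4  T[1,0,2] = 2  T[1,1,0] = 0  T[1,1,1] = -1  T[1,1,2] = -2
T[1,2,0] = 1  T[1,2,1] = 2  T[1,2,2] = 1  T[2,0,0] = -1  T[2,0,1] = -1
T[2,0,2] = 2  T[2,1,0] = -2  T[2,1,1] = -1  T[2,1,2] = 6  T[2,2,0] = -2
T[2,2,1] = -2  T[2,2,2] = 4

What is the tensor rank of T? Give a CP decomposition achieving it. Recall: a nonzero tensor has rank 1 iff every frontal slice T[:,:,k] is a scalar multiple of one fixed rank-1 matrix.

Lower bound: the mode-2 unfolding of T (rows indexed by j, columns by (i,k) = (0,0), (0,1), (0,2), (1,0), (1,1), (1,2), (2,0), (2,1), (2,2)) is [[-1, -1, 2, 2, 4, 2, -1, -1, 2], [-2, -4, 0, 0, -1, -2, -2, -1, 6], [-2, -2, 4, 1, 2, 1, -2, -2, 4]].
There the 3×3 minor on rows j ∈ {0, 1, 2}, columns (i,k) ∈ {(0,0), (0,1), (1,0)} is det [[-1, -1, 2], [-2, -4, 0], [-2, -2, 1]] = -6 ≠ 0, so this unfolding has rank ≥ 3; CP rank is at least every unfolding rank, so rank(T) ≥ 3. (This is only a lower bound: in general the CP rank may exceed every unfolding rank, so we still need to exhibit 3 rank-1 terms summing to T.)
Upper bound: T is a sum of 3 rank-1 terms, T = (0, 1, 0) (x) (2, 0, 1) (x) (1, 2, 1) + (1, 0, 1) (x) (1, 2, 2) (x) (-1, -1, 2) + (2, 1, -1) (x) (0, 1, 0) (x) (0, -1, -2) (one valid choice — decompositions are not unique — normalised so each a, b is primitive with positive first nonzero entry; check it by expanding all entries), so rank(T) ≤ 3.
These bounds meet, so rank(T) = 3.
Check entry T[0,0,2] = 2: (0)·(2)·(1) + (1)·(1)·(2) + (2)·(0)·(-2) = 2.

rank(T) = 3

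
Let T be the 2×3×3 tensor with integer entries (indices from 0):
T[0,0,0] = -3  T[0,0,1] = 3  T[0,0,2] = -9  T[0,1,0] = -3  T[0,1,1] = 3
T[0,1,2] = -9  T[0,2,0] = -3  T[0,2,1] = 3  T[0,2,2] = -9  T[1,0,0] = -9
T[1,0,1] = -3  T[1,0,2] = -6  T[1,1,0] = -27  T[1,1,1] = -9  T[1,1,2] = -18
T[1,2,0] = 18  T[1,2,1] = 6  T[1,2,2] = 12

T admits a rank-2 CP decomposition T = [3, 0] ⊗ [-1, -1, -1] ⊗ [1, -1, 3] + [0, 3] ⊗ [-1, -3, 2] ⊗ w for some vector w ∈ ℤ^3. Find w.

w = [3, 1, 2]

Subtract the known terms from T to get the rank-1 residual R = [0, 3] ⊗ [-1, -3, 2] ⊗ w, so R[i,j,k] = a[i]·b[j]·w[k]. Pick indices with nonzero a[1]·b[0] = (3)·(-1) = -3. Only the fibre through (1,0,·) is needed: R[1,0,:] = T[1,0,:] − Σₗ aₗ[1]bₗ[0]cₗ = [-9, -3, -6] − (0)·(-1)·[1, -1, 3] = [-9, -3, -6]. Then w[k] = R[1,0,k] / -3 for each k, giving w = [-9, -3, -6] / -3 = [3, 1, 2].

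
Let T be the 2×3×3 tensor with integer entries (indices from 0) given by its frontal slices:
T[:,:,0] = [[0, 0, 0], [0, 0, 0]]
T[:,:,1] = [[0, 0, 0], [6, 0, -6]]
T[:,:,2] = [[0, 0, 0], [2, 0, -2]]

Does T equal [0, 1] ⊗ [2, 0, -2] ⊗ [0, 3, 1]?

Yes

Reconstruct entrywise from the claimed factors. For example, T[1,1,2] = 0 and Σₗ aₗ[1]bₗ[1]cₗ[2] = (1)·(0)·(1) = 0; checking all 18 entries, every one matches. The claim holds.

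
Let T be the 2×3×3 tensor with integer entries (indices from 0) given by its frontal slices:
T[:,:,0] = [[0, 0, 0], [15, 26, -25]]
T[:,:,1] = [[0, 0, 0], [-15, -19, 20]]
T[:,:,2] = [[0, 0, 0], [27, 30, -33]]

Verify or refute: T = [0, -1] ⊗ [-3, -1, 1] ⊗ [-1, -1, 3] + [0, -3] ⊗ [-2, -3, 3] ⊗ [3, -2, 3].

Reconstruct entry (1,2,0) from the claimed factors: Σₗ aₗ[1]bₗ[2]cₗ[0] = (-1)·(1)·(-1) + (-3)·(3)·(3) = -26, but T[1,2,0] = -25. The claim is false.

No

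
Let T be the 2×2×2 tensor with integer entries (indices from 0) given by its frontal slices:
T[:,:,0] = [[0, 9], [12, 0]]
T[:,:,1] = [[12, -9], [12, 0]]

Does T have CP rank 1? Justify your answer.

No

The mode-1 unfolding of T (rows indexed by i, columns by (j,k) = (0,0), (0,1), (1,0), (1,1)) is [[0, 12, 9, -9], [12, 12, 0, 0]].
There the 2×2 minor on rows i ∈ {0, 1}, columns (j,k) ∈ {(0,0), (0,1)} is det [[0, 12], [12, 12]] = -144 ≠ 0, so this unfolding has rank ≥ 2; CP rank is at least every unfolding rank, so rank(T) ≥ 2.
In particular rank(T) ≥ 2 > 1, so T is not rank-1.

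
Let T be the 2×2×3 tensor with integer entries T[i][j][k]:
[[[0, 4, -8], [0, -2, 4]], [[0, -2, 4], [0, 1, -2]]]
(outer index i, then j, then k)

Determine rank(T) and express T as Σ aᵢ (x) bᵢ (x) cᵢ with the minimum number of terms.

rank(T) = 1

Lower bound: T ≠ 0 (e.g. T[0,0,1] = 4), so rank(T) ≥ 1.
Upper bound: if T = a (x) b (x) c then every fibre of T is a multiple of the corresponding factor, so read the factors off the fibres through the nonzero entry T[0,0,1] = 4.
The mode-1 fibre T[:,0,1] = [4, -2] gives a = [2, -1] (primitive direction); the mode-2 fibre T[0,:,1] = [4, -2] gives b = [2, -1]; then c[k] = T[0,0,k] / (a[0]·b[0]) = [0, 4, -8] / 4 = [0, 1, -2].
Expanding [2, -1] (x) [2, -1] (x) [0, 1, -2] reproduces all 12 entries of T, so T = [2, -1] (x) [2, -1] (x) [0, 1, -2] and rank(T) ≤ 1.
These bounds meet, so rank(T) = 1.
Check entry T[1,0,1] = -2: (-1)·(2)·(1) = -2.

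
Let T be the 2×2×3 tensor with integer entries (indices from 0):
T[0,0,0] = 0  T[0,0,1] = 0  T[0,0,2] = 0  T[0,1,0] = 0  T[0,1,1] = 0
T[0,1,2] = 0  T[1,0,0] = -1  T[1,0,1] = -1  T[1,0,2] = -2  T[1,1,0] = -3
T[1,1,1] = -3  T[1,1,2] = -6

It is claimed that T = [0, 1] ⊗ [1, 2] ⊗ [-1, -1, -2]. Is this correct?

Reconstruct entry (1,1,0) from the claimed factors: Σₗ aₗ[1]bₗ[1]cₗ[0] = (1)·(2)·(-1) = -2, but T[1,1,0] = -3. The claim is false.

No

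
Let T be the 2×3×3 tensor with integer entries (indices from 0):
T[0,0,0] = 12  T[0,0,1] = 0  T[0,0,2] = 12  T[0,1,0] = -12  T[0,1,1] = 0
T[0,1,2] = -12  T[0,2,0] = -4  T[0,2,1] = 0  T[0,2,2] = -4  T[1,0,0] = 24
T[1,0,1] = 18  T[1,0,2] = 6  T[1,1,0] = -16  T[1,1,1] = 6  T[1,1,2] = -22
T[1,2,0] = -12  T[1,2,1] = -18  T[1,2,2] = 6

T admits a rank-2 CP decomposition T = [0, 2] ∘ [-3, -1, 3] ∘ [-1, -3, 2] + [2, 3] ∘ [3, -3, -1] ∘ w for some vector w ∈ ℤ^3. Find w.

Subtract the known terms from T to get the rank-1 residual R = [2, 3] ∘ [3, -3, -1] ∘ w, so R[i,j,k] = a[i]·b[j]·w[k]. Pick indices with nonzero a[0]·b[0] = (2)·(3) = 6. Only the fibre through (0,0,·) is needed: R[0,0,:] = T[0,0,:] − Σₗ aₗ[0]bₗ[0]cₗ = [12, 0, 12] − (0)·(-3)·[-1, -3, 2] = [12, 0, 12]. Then w[k] = R[0,0,k] / 6 for each k, giving w = [12, 0, 12] / 6 = [2, 0, 2].

w = [2, 0, 2]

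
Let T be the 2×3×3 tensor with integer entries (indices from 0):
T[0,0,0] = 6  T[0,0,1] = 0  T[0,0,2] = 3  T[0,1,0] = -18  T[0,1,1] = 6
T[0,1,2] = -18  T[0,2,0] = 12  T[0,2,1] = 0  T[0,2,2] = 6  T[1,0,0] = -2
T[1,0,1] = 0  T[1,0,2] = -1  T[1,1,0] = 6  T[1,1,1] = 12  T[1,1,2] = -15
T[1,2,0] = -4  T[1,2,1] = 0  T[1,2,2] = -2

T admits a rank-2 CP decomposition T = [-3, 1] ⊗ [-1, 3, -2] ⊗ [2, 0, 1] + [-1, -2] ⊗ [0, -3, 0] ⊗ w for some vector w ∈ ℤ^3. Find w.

w = [0, 2, -3]

Subtract the known terms from T to get the rank-1 residual R = [-1, -2] ⊗ [0, -3, 0] ⊗ w, so R[i,j,k] = a[i]·b[j]·w[k]. Pick indices with nonzero a[0]·b[1] = (-1)·(-3) = 3. Only the fibre through (0,1,·) is needed: R[0,1,:] = T[0,1,:] − Σₗ aₗ[0]bₗ[1]cₗ = [-18, 6, -18] − (-3)·(3)·[2, 0, 1] = [0, 6, -9]. Then w[k] = R[0,1,k] / 3 for each k, giving w = [0, 6, -9] / 3 = [0, 2, -3].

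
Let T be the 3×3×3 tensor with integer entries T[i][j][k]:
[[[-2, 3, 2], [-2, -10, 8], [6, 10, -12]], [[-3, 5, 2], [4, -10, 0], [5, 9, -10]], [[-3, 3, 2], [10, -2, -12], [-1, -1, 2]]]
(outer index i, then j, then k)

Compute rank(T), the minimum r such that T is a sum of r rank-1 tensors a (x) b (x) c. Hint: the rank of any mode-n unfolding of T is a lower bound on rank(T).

3

Lower bound: the mode-3 unfolding of T (rows indexed by k, columns by (i,j) = (0,0), (0,1), (0,2), (1,0), (1,1), (1,2), (2,0), (2,1), (2,2)) is [[-2, -2, 6, -3, 4, 5, -3, 10, -1], [3, -10, 10, 5, -10, 9, 3, -2, -1], [2, 8, -12, 2, 0, -10, 2, -12, 2]].
There the 3×3 minor on rows k ∈ {0, 1, 2}, columns (i,j) ∈ {(0,0), (0,1), (0,2)} is det [[-2, -2, 6], [3, -10, 10], [2, 8, -12]] = 72 ≠ 0, so this unfolding has rank ≥ 3; CP rank is at least every unfolding rank, so rank(T) ≥ 3. (Flattening ranks never certify an upper bound on CP rank; for that we must actually write T with 3 rank-1 terms.)
Upper bound: T is a sum of 3 rank-1 terms, T = [1, 1, 0] (x) [1, -1, 2] (x) [2, 4, -4] + [1, 2, 2] (x) [1, -2, 0] (x) [-2, 1, 2] + [2, 1, -1] (x) [1, 2, -1] (x) [-1, -1, 2] (one valid choice — decompositions are not unique — normalised so each a, b is primitive with positive first nonzero entry; check it by expanding all entries), so rank(T) ≤ 3.
These bounds meet, so rank(T) = 3.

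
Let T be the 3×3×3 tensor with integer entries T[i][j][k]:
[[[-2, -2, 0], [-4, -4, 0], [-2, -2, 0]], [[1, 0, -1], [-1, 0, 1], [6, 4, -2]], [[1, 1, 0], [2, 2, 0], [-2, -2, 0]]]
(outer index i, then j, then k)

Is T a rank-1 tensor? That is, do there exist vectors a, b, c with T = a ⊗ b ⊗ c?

No

The mode-1 unfolding of T (rows indexed by i, columns by (j,k) = (0,0), (0,1), (0,2), (1,0), (1,1), (1,2), (2,0), (2,1), (2,2)) is [[-2, -2, 0, -4, -4, 0, -2, -2, 0], [1, 0, -1, -1, 0, 1, 6, 4, -2], [1, 1, 0, 2, 2, 0, -2, -2, 0]].
There the 3×3 minor on rows i ∈ {0, 1, 2}, columns (j,k) ∈ {(0,0), (0,1), (2,0)} is det [[-2, -2, -2], [1, 0, 6], [1, 1, -2]] = -6 ≠ 0, so this unfolding has rank ≥ 3; CP rank is at least every unfolding rank, so rank(T) ≥ 3.
In particular rank(T) ≥ 3 > 1, so T is not rank-1.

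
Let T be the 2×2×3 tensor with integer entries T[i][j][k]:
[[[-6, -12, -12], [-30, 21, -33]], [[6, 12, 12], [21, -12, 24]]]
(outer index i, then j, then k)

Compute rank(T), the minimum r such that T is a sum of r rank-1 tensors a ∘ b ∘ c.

Lower bound: in the mode-3 unfolding of T (rows indexed by k, columns by (i,j)) the 2×2 minor on rows k ∈ {0, 1}, columns (i,j) ∈ {(0,0), (0,1)} is det [[-6, -30], [-12, 21]] = -486 ≠ 0, so that unfolding has rank ≥ 2 and hence rank(T) ≥ 2 (CP rank is at least every unfolding rank, though it can be larger).
Upper bound: with S_k = T[:,:,k], the two rank-1 terms a₁b₁ᵀ, a₂b₂ᵀ are the rank-1 members of the pencil x·S₀ + y·S₁.
det(x·S₀ + y·S₁) is 54·x² + 54·xy − 108·y² = 54·(x + 2·y)(x − y), vanishing at (x:y) = (2:-1) and (1:1).
M₁ = 2·S₀ − S₁ = [[0, -81], [0, 54]] = (-27)·[3, -2][0, 1]ᵀ and M₂ = S₀ + S₁ = [[-18, -9], [18, 9]] = (-9)·[1, -1][2, 1]ᵀ, so take a₁ = [3, -2], b₁ = [0, 1], a₂ = [1, -1], b₂ = [2, 1].
Each slice is an integer combination of E₁ = a₁b₁ᵀ and E₂ = a₂b₂ᵀ: S₀ = −9·E₁ − 3·E₂, S₁ = 9·E₁ − 6·E₂, S₂ = −9·E₁ − 6·E₂; reading off coefficients, c₁ = [-9, 9, -9] and c₂ = [-3, -6, -6].
Hence T = [3, -2] ∘ [0, 1] ∘ [-9, 9, -9] + [1, -1] ∘ [2, 1] ∘ [-3, -6, -6], so rank(T) ≤ 2.
These bounds meet, so rank(T) = 2.

2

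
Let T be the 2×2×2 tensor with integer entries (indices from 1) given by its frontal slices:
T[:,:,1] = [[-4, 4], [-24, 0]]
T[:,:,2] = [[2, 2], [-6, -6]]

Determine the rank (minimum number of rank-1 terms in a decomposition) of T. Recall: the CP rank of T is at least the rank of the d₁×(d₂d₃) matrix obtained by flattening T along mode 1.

2

Lower bound: the mode-3 unfolding of T (rows indexed by k, columns by (i,j) = (1,1), (1,2), (2,1), (2,2)) is [[-4, 4, -24, 0], [2, 2, -6, -6]].
There the 2×2 minor on rows k ∈ {1, 2}, columns (i,j) ∈ {(1,1), (1,2)} is det [[-4, 4], [2, 2]] = -16 ≠ 0, so this unfolding has rank ≥ 2; CP rank is at least every unfolding rank, so rank(T) ≥ 2. (Unfolding ranks only ever bound the CP rank from below — rank(T) can be strictly larger than all of them — so the matching upper bound has to come from an explicit 2-term decomposition.)
Upper bound — finding two terms. Write S_k = T[:,:,k] for the frontal slices: S₁ = [[-4, 4], [-24, 0]], S₂ = [[2, 2], [-6, -6]].
If T = a₁ (x) b₁ (x) c₁ + a₂ (x) b₂ (x) c₂ then each S_k = c₁[k]·a₁b₁ᵀ + c₂[k]·a₂b₂ᵀ. S₁ and S₂ are linearly independent, so a₁b₁ᵀ and a₂b₂ᵀ must span the same plane of matrices: they are the rank-1 matrices of the form x·S₁ + y·S₂.
det(x·S₁ + y·S₂) is 96·x² + 96·xy = 96·(x + y)(x), vanishing at (x:y) = (1:-1) and (0:1).
M₁ = S₁ − S₂ = [[-6, 2], [-18, 6]] = (-2)·(1, 3)(3, -1)ᵀ and M₂ = S₂ = [[2, 2], [-6, -6]] = 2·(1, -3)(1, 1)ᵀ, so take a₁ = (1, 3), b₁ = (3, -1), a₂ = (1, -3), b₂ = (1, 1).
Each slice is an integer combination of E₁ = a₁b₁ᵀ and E₂ = a₂b₂ᵀ: S₁ = −2·E₁ + 2·E₂, S₂ = 2·E₂; reading off coefficients, c₁ = (-2, 0) and c₂ = (2, 2).
Hence T = (1, 3) (x) (3, -1) (x) (-2, 0) + (1, -3) (x) (1, 1) (x) (2, 2), so rank(T) ≤ 2.
These bounds meet, so rank(T) = 2.
Check entry T[2,1,1] = -24: (3)·(3)·(-2) + (-3)·(1)·(2) = -24.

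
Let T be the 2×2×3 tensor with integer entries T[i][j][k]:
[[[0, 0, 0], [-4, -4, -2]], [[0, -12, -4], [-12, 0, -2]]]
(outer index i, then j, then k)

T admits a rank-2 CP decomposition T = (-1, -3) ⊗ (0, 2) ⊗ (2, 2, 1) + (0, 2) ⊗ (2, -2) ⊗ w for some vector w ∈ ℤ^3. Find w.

Subtract the known terms from T to get the rank-1 residual R = (0, 2) ⊗ (2, -2) ⊗ w, so R[i,j,k] = a[i]·b[j]·w[k]. Pick indices with nonzero a[1]·b[0] = (2)·(2) = 4. Only the fibre through (1,0,·) is needed: R[1,0,:] = T[1,0,:] − Σₗ aₗ[1]bₗ[0]cₗ = [0, -12, -4] − (-3)·(0)·(2, 2, 1) = [0, -12, -4]. Then w[k] = R[1,0,k] / 4 for each k, giving w = [0, -12, -4] / 4 = (0, -3, -1).

w = (0, -3, -1)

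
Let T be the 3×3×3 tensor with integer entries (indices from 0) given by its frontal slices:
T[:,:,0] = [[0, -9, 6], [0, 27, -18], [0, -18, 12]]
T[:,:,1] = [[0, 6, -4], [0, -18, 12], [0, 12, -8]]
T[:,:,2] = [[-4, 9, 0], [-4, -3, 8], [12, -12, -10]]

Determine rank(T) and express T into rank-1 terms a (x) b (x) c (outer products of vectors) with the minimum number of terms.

rank(T) = 2

Lower bound: in the mode-1 unfolding of T (rows indexed by i, columns by (j,k)) the 2×2 minor on rows i ∈ {0, 1}, columns (j,k) ∈ {(0,2), (1,0)} is det [[-4, -9], [-4, 27]] = -144 ≠ 0, so that unfolding has rank ≥ 2 and hence rank(T) ≥ 2 (CP rank is at least every unfolding rank, though it can be larger).
Upper bound: with S_k = T[:,:,k], the two rank-1 terms a₁b₁ᵀ, a₂b₂ᵀ are the rank-1 members of the pencil x·S₀ + y·S₂.
The 2×2 minor of x·S₀ + y·S₂ on rows {0,1}, columns {0,1} is −144·xy + 48·y² = (-48)·(3·x − y)(y), vanishing at (x:y) = (1:3) and (1:0).
M₁ = S₀ + 3·S₂ = [[-12, 18, 6], [-12, 18, 6], [36, -54, -18]] = (-6)·(1, 1, -3)(2, -3, -1)ᵀ and M₂ = S₀ = [[0, -9, 6], [0, 27, -18], [0, -18, 12]] = (-3)·(1, -3, 2)(0, 3, -2)ᵀ, so take a₁ = (1, 1, -3), b₁ = (2, -3, -1), a₂ = (1, -3, 2), b₂ = (0, 3, -2).
Each slice is an integer combination of E₁ = a₁b₁ᵀ and E₂ = a₂b₂ᵀ: S₀ = −3·E₂, S₁ = 2·E₂, S₂ = −2·E₁ + E₂; reading off coefficients, c₁ = (0, 0, -2) and c₂ = (-3, 2, 1).
Hence T = (1, 1, -3) (x) (2, -3, -1) (x) (0, 0, -2) + (1, -3, 2) (x) (0, 3, -2) (x) (-3, 2, 1), so rank(T) ≤ 2.
These bounds meet, so rank(T) = 2.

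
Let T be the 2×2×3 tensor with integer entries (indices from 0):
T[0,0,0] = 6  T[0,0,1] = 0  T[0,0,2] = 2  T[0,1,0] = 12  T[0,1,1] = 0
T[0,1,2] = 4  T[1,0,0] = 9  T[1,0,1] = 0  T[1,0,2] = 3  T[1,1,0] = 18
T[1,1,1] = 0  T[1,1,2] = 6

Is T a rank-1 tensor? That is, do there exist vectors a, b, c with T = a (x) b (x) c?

Yes

If T = a (x) b (x) c then every fibre of T is a multiple of the corresponding factor, so read the factors off the fibres through the nonzero entry T[0,0,0] = 6.
The mode-1 fibre T[:,0,0] = [6, 9] gives a = [2, 3] (primitive direction); the mode-2 fibre T[0,:,0] = [6, 12] gives b = [1, 2]; then c[k] = T[0,0,k] / (a[0]·b[0]) = [6, 0, 2] / 2 = [3, 0, 1].
Expanding [2, 3] (x) [1, 2] (x) [3, 0, 1] reproduces all 12 entries of T, so T = [2, 3] (x) [1, 2] (x) [3, 0, 1] and rank(T) ≤ 1.
Equivalently every frontal slice T[:,:,k] is c[k] times the rank-1 matrix [2, 3] (x) [1, 2]. So T has rank 1 (it is nonzero).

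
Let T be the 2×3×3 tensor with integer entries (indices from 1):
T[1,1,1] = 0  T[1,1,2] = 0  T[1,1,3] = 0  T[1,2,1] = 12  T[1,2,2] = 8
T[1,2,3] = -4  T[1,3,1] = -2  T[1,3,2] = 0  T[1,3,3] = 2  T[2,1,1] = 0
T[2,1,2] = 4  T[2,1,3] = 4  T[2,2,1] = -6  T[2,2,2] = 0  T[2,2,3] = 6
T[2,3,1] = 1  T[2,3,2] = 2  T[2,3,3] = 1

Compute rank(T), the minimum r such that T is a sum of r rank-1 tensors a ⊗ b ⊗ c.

3

Lower bound: the mode-2 unfolding of T (rows indexed by j, columns by (i,k) = (1,1), (1,2), (1,3), (2,1), (2,2), (2,3)) is [[0, 0, 0, 0, 4, 4], [12, 8, -4, -6, 0, 6], [-2, 0, 2, 1, 2, 1]].
There the 3×3 minor on rows j ∈ {1, 2, 3}, columns (i,k) ∈ {(1,1), (1,2), (2,2)} is det [[0, 0, 4], [12, 8, 0], [-2, 0, 2]] = 64 ≠ 0, so this unfolding has rank ≥ 3; CP rank is at least every unfolding rank, so rank(T) ≥ 3. (This is only a lower bound: in general the CP rank may exceed every unfolding rank, so we still need to exhibit 3 rank-1 terms summing to T.)
Upper bound: T is a sum of 3 rank-1 terms, T = [0, 1] ⊗ [2, 2, 1] ⊗ [0, 2, 2] + [2, -1] ⊗ [0, 1, 0] ⊗ [4, 4, 0] + [2, -1] ⊗ [0, 2, -1] ⊗ [1, 0, -1] (one valid choice — decompositions are not unique — normalised so each a, b is primitive with positive first nonzero entry; check it by expanding all entries), so rank(T) ≤ 3.
These bounds meet, so rank(T) = 3.
Check entry T[2,1,1] = 0: (1)·(2)·(0) + (-1)·(0)·(4) + (-1)·(0)·(1) = 0.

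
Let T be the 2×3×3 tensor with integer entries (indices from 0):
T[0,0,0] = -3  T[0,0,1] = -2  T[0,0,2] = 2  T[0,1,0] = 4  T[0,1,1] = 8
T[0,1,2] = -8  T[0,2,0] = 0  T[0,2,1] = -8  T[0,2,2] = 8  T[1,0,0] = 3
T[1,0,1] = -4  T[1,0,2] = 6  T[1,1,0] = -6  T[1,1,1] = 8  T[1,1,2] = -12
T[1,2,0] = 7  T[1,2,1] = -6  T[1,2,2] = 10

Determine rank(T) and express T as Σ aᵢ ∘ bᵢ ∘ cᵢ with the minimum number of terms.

rank(T) = 3

Lower bound: the mode-2 unfolding of T (rows indexed by j, columns by (i,k) = (0,0), (0,1), (0,2), (1,0), (1,1), (1,2)) is [[-3, -2, 2, 3, -4, 6], [4, 8, -8, -6, 8, -12], [0, -8, 8, 7, -6, 10]].
There the 3×3 minor on rows j ∈ {0, 1, 2}, columns (i,k) ∈ {(0,0), (0,1), (1,0)} is det [[-3, -2, 3], [4, 8, -6], [0, -8, 7]] = -64 ≠ 0, so this unfolding has rank ≥ 3; CP rank is at least every unfolding rank, so rank(T) ≥ 3. (Flattening ranks never certify an upper bound on CP rank; for that we must actually write T with 3 rank-1 terms.)
Upper bound: T is a sum of 3 rank-1 terms, T = (0, 1) ∘ (1, -2, 2) ∘ (4, -2, 4) + (1, 0) ∘ (1, 0, -2) ∘ (-1, 2, -2) + (2, 1) ∘ (1, -2, 1) ∘ (-1, -2, 2) (one valid choice — decompositions are not unique — normalised so each a, b is primitive with positive first nonzero entry; check it by expanding all entries), so rank(T) ≤ 3.
These bounds meet, so rank(T) = 3.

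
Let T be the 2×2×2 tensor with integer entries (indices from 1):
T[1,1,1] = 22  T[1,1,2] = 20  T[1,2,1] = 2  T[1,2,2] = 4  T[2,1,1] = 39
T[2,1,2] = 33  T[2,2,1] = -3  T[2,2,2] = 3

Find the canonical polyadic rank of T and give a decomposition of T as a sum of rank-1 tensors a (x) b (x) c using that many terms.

rank(T) = 2

Lower bound: in the mode-1 unfolding of T (rows indexed by i, columns by (j,k)) the 2×2 minor on rows i ∈ {1, 2}, columns (j,k) ∈ {(1,1), (1,2)} is det [[22, 20], [39, 33]] = -54 ≠ 0, so that unfolding has rank ≥ 2 and hence rank(T) ≥ 2 (CP rank is at least every unfolding rank, though it can be larger).
Upper bound: with S_k = T[:,:,k], the two rank-1 terms a₁b₁ᵀ, a₂b₂ᵀ are the rank-1 members of the pencil x·S₁ + y·S₂.
det(x·S₁ + y·S₂) is −144·x² − 216·xy − 72·y² = (-72)·(x + y)(2·x + y), vanishing at (x:y) = (1:-1) and (1:-2).
M₁ = S₁ − S₂ = [[2, -2], [6, -6]] = 2·[1, 3][1, -1]ᵀ and M₂ = S₁ − 2·S₂ = [[-18, -6], [-27, -9]] = (-3)·[2, 3][3, 1]ᵀ, so take a₁ = [1, 3], b₁ = [1, -1], a₂ = [2, 3], b₂ = [3, 1].
Each slice is an integer combination of E₁ = a₁b₁ᵀ and E₂ = a₂b₂ᵀ: S₁ = 4·E₁ + 3·E₂, S₂ = 2·E₁ + 3·E₂; reading off coefficients, c₁ = [4, 2] and c₂ = [3, 3].
Hence T = [1, 3] (x) [1, -1] (x) [4, 2] + [2, 3] (x) [3, 1] (x) [3, 3], so rank(T) ≤ 2.
These bounds meet, so rank(T) = 2.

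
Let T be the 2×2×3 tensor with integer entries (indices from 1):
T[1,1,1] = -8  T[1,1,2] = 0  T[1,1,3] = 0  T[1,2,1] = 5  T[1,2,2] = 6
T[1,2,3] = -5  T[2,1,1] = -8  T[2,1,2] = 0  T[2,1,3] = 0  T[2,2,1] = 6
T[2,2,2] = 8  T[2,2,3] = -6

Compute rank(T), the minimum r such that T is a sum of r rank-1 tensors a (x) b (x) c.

Lower bound: the mode-3 unfolding of T (rows indexed by k, columns by (i,j) = (1,1), (1,2), (2,1), (2,2)) is [[-8, 5, -8, 6], [0, 6, 0, 8], [0, -5, 0, -6]].
There the 3×3 minor on rows k ∈ {1, 2, 3}, columns (i,j) ∈ {(1,1), (1,2), (2,2)} is det [[-8, 5, 6], [0, 6, 8], [0, -5, -6]] = -32 ≠ 0, so this unfolding has rank ≥ 3; CP rank is at least every unfolding rank, so rank(T) ≥ 3. (This is only a lower bound: in general the CP rank may exceed every unfolding rank, so we still need to exhibit 3 rank-1 terms summing to T.)
Upper bound: T is a sum of 3 rank-1 terms, T = [1, 1] (x) [0, 1] (x) [4, 4, -4] + [1, 1] (x) [1, 0] (x) [-8, 0, 0] + [1, 2] (x) [0, 1] (x) [1, 2, -1] (written with every a and b primitive with positive leading entry and the scale carried by c; CP decompositions are not unique, and this one is verified by expanding entrywise), so rank(T) ≤ 3.
These bounds meet, so rank(T) = 3.
Check entry T[1,2,1] = 5: (1)·(1)·(4) + (1)·(0)·(-8) + (1)·(1)·(1) = 5.

3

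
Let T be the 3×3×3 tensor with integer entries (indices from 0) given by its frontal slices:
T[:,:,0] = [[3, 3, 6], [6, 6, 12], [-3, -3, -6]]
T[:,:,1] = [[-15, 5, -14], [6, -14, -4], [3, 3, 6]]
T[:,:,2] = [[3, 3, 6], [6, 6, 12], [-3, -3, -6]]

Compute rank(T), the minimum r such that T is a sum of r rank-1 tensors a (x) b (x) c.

Lower bound: the mode-2 unfolding of T (rows indexed by j, columns by (i,k) = (0,0), (0,1), (0,2), (1,0), (1,1), (1,2), (2,0), (2,1), (2,2)) is [[3, -15, 3, 6, 6, 6, -3, 3, -3], [3, 5, 3, 6, -14, 6, -3, 3, -3], [6, -14, 6, 12, -4, 12, -6, 6, -6]].
There the 2×2 minor on rows j ∈ {0, 1}, columns (i,k) ∈ {(0,0), (0,1)} is det [[3, -15], [3, 5]] = 60 ≠ 0, so this unfolding has rank ≥ 2; CP rank is at least every unfolding rank, so rank(T) ≥ 2. (Unfolding ranks only ever bound the CP rank from below — rank(T) can be strictly larger than all of them — so the matching upper bound has to come from an explicit 2-term decomposition.)
Upper bound — finding two terms. Write S_k = T[:,:,k] for the frontal slices: S₀ = [[3, 3, 6], [6, 6, 12], [-3, -3, -6]], S₁ = [[-15, 5, -14], [6, -14, -4], [3, 3, 6]], S₂ = [[3, 3, 6], [6, 6, 12], [-3, -3, -6]].
If T = a₁ (x) b₁ (x) c₁ + a₂ (x) b₂ (x) c₂ then each S_k = c₁[k]·a₁b₁ᵀ + c₂[k]·a₂b₂ᵀ. S₀ and S₁ are linearly independent, so a₁b₁ᵀ and a₂b₂ᵀ must span the same plane of matrices: they are the rank-1 matrices of the form x·S₀ + y·S₁.
The 2×2 minor of x·S₀ + y·S₁ on rows {0,1}, columns {0,1} is −180·xy + 180·y² = (-180)·(x − y)(y), vanishing at (x:y) = (1:1) and (1:0).
M₁ = S₀ + S₁ = [[-12, 8, -8], [12, -8, 8], [0, 0, 0]] = (-4)·[1, -1, 0][3, -2, 2]ᵀ and M₂ = S₀ = [[3, 3, 6], [6, 6, 12], [-3, -3, -6]] = 3·[1, 2, -1][1, 1, 2]ᵀ, so take a₁ = [1, -1, 0], b₁ = [3, -2, 2], a₂ = [1, 2, -1], b₂ = [1, 1, 2].
Each slice is an integer combination of E₁ = a₁b₁ᵀ and E₂ = a₂b₂ᵀ: S₀ = 3·E₂, S₁ = −4·E₁ − 3·E₂, S₂ = 3·E₂; reading off coefficients, c₁ = [0, -4, 0] and c₂ = [3, -3, 3].
Hence T = [1, -1, 0] (x) [3, -2, 2] (x) [0, -4, 0] + [1, 2, -1] (x) [1, 1, 2] (x) [3, -3, 3], so rank(T) ≤ 2.
These bounds meet, so rank(T) = 2.

2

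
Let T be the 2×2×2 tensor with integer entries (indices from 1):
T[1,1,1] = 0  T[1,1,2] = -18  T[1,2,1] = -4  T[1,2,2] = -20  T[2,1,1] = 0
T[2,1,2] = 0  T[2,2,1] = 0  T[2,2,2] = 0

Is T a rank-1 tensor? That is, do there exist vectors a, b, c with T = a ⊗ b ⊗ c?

No

The mode-3 unfolding of T (rows indexed by k, columns by (i,j) = (1,1), (1,2), (2,1), (2,2)) is [[0, -4, 0, 0], [-18, -20, 0, 0]].
There the 2×2 minor on rows k ∈ {1, 2}, columns (i,j) ∈ {(1,1), (1,2)} is det [[0, -4], [-18, -20]] = -72 ≠ 0, so this unfolding has rank ≥ 2; CP rank is at least every unfolding rank, so rank(T) ≥ 2.
In particular rank(T) ≥ 2 > 1, so T is not rank-1.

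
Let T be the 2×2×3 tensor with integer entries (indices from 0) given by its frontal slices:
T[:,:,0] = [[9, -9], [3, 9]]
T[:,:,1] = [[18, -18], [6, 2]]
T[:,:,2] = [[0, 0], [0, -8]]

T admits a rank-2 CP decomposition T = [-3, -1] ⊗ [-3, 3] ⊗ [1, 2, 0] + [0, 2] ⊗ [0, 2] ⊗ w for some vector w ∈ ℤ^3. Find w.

Subtract the known terms from T to get the rank-1 residual R = [0, 2] ⊗ [0, 2] ⊗ w, so R[i,j,k] = a[i]·b[j]·w[k]. Pick indices with nonzero a[1]·b[1] = (2)·(2) = 4. Only the fibre through (1,1,·) is needed: R[1,1,:] = T[1,1,:] − Σₗ aₗ[1]bₗ[1]cₗ = [9, 2, -8] − (-1)·(3)·[1, 2, 0] = [12, 8, -8]. Then w[k] = R[1,1,k] / 4 for each k, giving w = [12, 8, -8] / 4 = [3, 2, -2].

w = [3, 2, -2]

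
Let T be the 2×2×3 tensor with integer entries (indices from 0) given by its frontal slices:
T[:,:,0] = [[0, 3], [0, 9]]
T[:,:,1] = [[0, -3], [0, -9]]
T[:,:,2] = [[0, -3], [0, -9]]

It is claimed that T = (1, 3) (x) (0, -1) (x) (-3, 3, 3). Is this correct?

Yes

Reconstruct entrywise from the claimed factors. For example, T[0,1,0] = 3 and Σₗ aₗ[0]bₗ[1]cₗ[0] = (1)·(-1)·(-3) = 3; checking all 12 entries, every one matches. The claim holds.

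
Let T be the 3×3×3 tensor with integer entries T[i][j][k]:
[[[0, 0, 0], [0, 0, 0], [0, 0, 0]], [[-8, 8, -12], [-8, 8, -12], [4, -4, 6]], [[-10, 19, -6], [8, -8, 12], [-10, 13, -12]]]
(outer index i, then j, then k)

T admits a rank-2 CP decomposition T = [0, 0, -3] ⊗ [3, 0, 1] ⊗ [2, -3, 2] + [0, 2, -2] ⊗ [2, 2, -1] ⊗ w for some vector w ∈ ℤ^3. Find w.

w = [-2, 2, -3]

Subtract the known terms from T to get the rank-1 residual R = [0, 2, -2] ⊗ [2, 2, -1] ⊗ w, so R[i,j,k] = a[i]·b[j]·w[k]. Pick indices with nonzero a[1]·b[0] = (2)·(2) = 4. Only the fibre through (1,0,·) is needed: R[1,0,:] = T[1,0,:] − Σₗ aₗ[1]bₗ[0]cₗ = [-8, 8, -12] − (0)·(3)·[2, -3, 2] = [-8, 8, -12]. Then w[k] = R[1,0,k] / 4 for each k, giving w = [-8, 8, -12] / 4 = [-2, 2, -3].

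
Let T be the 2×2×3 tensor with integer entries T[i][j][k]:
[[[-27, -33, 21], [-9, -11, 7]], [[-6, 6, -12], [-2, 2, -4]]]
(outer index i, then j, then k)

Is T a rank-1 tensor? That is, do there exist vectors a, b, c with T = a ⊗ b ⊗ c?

The mode-3 unfolding of T (rows indexed by k, columns by (i,j) = (0,0), (0,1), (1,0), (1,1)) is [[-27, -9, -6, -2], [-33, -11, 6, 2], [21, 7, -12, -4]].
There the 2×2 minor on rows k ∈ {0, 1}, columns (i,j) ∈ {(0,0), (1,0)} is det [[-27, -6], [-33, 6]] = -360 ≠ 0, so this unfolding has rank ≥ 2; CP rank is at least every unfolding rank, so rank(T) ≥ 2.
In particular rank(T) ≥ 2 > 1, so T is not rank-1.

No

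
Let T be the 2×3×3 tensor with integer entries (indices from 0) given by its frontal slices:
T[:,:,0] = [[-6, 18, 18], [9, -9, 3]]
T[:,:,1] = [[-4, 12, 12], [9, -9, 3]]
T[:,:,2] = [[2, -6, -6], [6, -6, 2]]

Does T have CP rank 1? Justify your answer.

No

The mode-2 unfolding of T (rows indexed by j, columns by (i,k) = (0,0), (0,1), (0,2), (1,0), (1,1), (1,2)) is [[-6, -4, 2, 9, 9, 6], [18, 12, -6, -9, -9, -6], [18, 12, -6, 3, 3, 2]].
There the 2×2 minor on rows j ∈ {0, 1}, columns (i,k) ∈ {(0,0), (1,0)} is det [[-6, 9], [18, -9]] = -108 ≠ 0, so this unfolding has rank ≥ 2; CP rank is at least every unfolding rank, so rank(T) ≥ 2.
In particular rank(T) ≥ 2 > 1, so T is not rank-1.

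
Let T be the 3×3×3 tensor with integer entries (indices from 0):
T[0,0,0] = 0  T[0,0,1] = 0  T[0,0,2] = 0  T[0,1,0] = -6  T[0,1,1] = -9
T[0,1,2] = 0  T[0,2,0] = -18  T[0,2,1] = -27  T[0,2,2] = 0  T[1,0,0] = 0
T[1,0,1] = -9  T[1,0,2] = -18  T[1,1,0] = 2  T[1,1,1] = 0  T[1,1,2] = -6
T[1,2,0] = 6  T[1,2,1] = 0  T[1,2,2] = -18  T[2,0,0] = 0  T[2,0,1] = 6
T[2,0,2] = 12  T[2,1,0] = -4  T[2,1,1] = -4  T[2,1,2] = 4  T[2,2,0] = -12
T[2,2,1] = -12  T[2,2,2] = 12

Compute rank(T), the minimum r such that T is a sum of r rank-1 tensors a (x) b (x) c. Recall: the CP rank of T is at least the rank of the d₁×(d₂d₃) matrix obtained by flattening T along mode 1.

2

Lower bound: the mode-2 unfolding of T (rows indexed by j, columns by (i,k) = (0,0), (0,1), (0,2), (1,0), (1,1), (1,2), (2,0), (2,1), (2,2)) is [[0, 0, 0, 0, -9, -18, 0, 6, 12], [-6, -9, 0, 2, 0, -6, -4, -4, 4], [-18, -27, 0, 6, 0, -18, -12, -12, 12]].
There the 2×2 minor on rows j ∈ {0, 1}, columns (i,k) ∈ {(0,0), (1,1)} is det [[0, -9], [-6, 0]] = -54 ≠ 0, so this unfolding has rank ≥ 2; CP rank is at least every unfolding rank, so rank(T) ≥ 2. (This is only a lower bound: in general the CP rank may exceed every unfolding rank, so we still need to exhibit 2 rank-1 terms summing to T.)
Upper bound — finding two terms. Write S_k = T[:,:,k] for the frontal slices: S₀ = [[0, -6, -18], [0, 2, 6], [0, -4, -12]], S₁ = [[0, -9, -27], [-9, 0, 0], [6, -4, -12]], S₂ = [[0, 0, 0], [-18, -6, -18], [12, 4, 12]].
If T = a₁ (x) b₁ (x) c₁ + a₂ (x) b₂ (x) c₂ then each S_k = c₁[k]·a₁b₁ᵀ + c₂[k]·a₂b₂ᵀ. S₀ and S₁ are linearly independent, so a₁b₁ᵀ and a₂b₂ᵀ must span the same plane of matrices: they are the rank-1 matrices of the form x·S₀ + y·S₁.
The 2×2 minor of x·S₀ + y·S₁ on rows {0,1}, columns {0,1} is −54·xy − 81·y² = (-27)·(2·x + 3·y)(y), vanishing at (x:y) = (3:-2) and (1:0).
M₁ = 3·S₀ − 2·S₁ = [[0, 0, 0], [18, 6, 18], [-12, -4, -12]] = 2·[0, 3, -2][3, 1, 3]ᵀ and M₂ = S₀ = [[0, -6, -18], [0, 2, 6], [0, -4, -12]] = (-2)·[3, -1, 2][0, 1, 3]ᵀ, so take a₁ = [0, 3, -2], b₁ = [3, 1, 3], a₂ = [3, -1, 2], b₂ = [0, 1, 3].
Each slice is an integer combination of E₁ = a₁b₁ᵀ and E₂ = a₂b₂ᵀ: S₀ = −2·E₂, S₁ = −E₁ − 3·E₂, S₂ = −2·E₁; reading off coefficients, c₁ = [0, -1, -2] and c₂ = [-2, -3, 0].
Hence T = [0, 3, -2] (x) [3, 1, 3] (x) [0, -1, -2] + [3, -1, 2] (x) [0, 1, 3] (x) [-2, -3, 0], so rank(T) ≤ 2.
These bounds meet, so rank(T) = 2.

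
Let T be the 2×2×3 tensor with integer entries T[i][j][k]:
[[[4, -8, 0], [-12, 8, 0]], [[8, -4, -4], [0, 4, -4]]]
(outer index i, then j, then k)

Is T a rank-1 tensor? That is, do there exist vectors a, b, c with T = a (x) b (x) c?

No

The mode-3 unfolding of T (rows indexed by k, columns by (i,j) = (0,0), (0,1), (1,0), (1,1)) is [[4, -12, 8, 0], [-8, 8, -4, 4], [0, 0, -4, -4]].
There the 3×3 minor on rows k ∈ {0, 1, 2}, columns (i,j) ∈ {(0,0), (0,1), (1,0)} is det [[4, -12, 8], [-8, 8, -4], [0, 0, -4]] = 256 ≠ 0, so this unfolding has rank ≥ 3; CP rank is at least every unfolding rank, so rank(T) ≥ 3.
In particular rank(T) ≥ 3 > 1, so T is not rank-1.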